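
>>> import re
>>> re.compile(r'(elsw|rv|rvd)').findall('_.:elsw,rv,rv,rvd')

`|` is ordered: at each position the engine commits to the first alternative that works.
Walking the string: at [3:7] match 'elsw', group 1 = 'elsw'; at [8:10] match 'rv', group 1 = 'rv'; at [11:13] match 'rv', group 1 = 'rv'; at [14:16] match 'rv', group 1 = 'rv'.
`findall` collects group 1 from each match (4 total).

['elsw', 'rv', 'rv', 'rv']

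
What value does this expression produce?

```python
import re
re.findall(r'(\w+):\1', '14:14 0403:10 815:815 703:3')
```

['14', '815', '3']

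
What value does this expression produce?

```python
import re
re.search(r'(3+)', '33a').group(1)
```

The pattern matches one or more of a literal '3' (captured).
`re.search` tries every starting position until one works.
The match spans [0:2] → '33'.
Captured: group 1 = '33'.

'33'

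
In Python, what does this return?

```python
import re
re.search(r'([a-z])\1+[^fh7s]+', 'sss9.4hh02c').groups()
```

('s',)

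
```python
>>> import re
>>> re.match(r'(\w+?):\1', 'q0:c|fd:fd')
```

None

After group 1 captures some text, `\1` only succeeds where that same text appears again.
`re.match` only tries the pattern at the start of the string.
Here the string doesn't start with a match, so the call returns None.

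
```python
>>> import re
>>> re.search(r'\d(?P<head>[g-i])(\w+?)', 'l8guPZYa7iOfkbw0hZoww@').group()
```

'8gu'

The pattern matches a digit; then a character in [g-i] (captured as 'head'); then one or more of a word character (lazy) (captured).
The match spans [1:4] → '8gu'.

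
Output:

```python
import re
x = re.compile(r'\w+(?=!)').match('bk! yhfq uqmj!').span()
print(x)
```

(0, 2)

The positive lookaround only admits positions where the adjacent text matches; those characters stay outside the span.
`match` is anchored at position 0; if the pattern doesn't fit there, it returns None.
The match spans [0:2] → 'bk'.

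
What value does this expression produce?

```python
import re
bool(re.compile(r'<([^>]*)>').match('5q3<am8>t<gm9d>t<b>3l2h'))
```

False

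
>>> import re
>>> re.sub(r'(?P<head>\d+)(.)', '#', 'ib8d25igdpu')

'ib##gdpu'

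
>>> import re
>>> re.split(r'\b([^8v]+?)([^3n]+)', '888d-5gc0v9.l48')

A non-greedy quantifier consumes as few characters as it can — just enough that the remainder of the pattern still matches from where it stops; whatever follows it matches normally.
`re.split` interleaves the captured-group text with the surrounding fragments.

['888d', '-', '5gc0v9.l48', '']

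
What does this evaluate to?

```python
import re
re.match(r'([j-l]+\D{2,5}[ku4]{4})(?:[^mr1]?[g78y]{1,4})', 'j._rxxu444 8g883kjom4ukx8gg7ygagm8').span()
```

With `match`, the pattern is implicitly anchored at the beginning.
The match spans [0:15] → 'j._rxxu444 8g88'.

(0, 15)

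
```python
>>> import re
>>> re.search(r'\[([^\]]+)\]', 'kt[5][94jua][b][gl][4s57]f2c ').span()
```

The match spans [2:5] → '[5]'.

(2, 5)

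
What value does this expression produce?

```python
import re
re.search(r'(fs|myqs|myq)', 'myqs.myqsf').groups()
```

The regex engine tests alternatives in the order written; an earlier branch that matches wins even if a later one would match more.
`re.search` scans for the first position where the pattern succeeds.
The match spans [0:4] → 'myqs'.
Captured: group 1 = 'myqs'.

('myqs',)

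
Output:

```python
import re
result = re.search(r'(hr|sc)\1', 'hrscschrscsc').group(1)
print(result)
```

sc

The match spans [2:6] → 'scsc'.
Captured: group 1 = 'sc'.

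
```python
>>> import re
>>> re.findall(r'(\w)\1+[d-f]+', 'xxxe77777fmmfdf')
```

['x', '7', 'm']

The backreference `\1` re-matches whatever the first group consumed, character for character.
Walking the string: at [0:4] match 'xxxe', group 1 = 'x'; at [4:10] match '77777f', group 1 = '7'; at [10:15] match 'mmfdf', group 1 = 'm'.
Because there's exactly one group, `findall` drops the full match and keeps group 1 from each hit.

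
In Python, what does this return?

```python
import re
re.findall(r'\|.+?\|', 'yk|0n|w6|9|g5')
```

['|0n|', '|9|']

`findall` yields the raw match text (2 of them) because the pattern has no groups.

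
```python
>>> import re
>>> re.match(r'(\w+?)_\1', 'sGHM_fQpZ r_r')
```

`match` is anchored at position 0; if the pattern doesn't fit there, it returns None.
Here the pattern fails at index 0, so the call returns None.

None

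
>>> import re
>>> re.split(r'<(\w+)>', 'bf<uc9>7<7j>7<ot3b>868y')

['bf', 'uc9', '7', '7j', '7', 'ot3b', '868y']

Matches to split on: at [2:7] → '<uc9>'; at [8:12] → '<7j>'; at [13:19] → '<ot3b>'.
`re.split` interleaves the captured-group text with the surrounding fragments.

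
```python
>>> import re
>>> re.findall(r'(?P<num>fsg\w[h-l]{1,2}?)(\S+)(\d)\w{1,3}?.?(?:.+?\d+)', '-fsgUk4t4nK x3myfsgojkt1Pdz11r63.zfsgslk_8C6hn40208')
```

[('fsgUk', '4t', '4'), ('fsgoj', 'kt1Pdz11r63.zfsgslk_8C6hn4', '0')]

Pattern: the literal 'fsg', then a word character, then 1 to 2 of a character in [h-l] (lazy) (captured as 'num'); then one or more of a non-whitespace character (captured); then a digit (captured); then 1 to 3 of a word character (lazy), then optionally any character; then one or more of any character (lazy), then one or more of a digit (non-capturing group).
Walking the string: at [1:14] match 'fsgUk4t4nK x3', groups = ('fsgUk', '4t', '4'); at [16:51] match 'fsgojkt1Pdz11r63.zfsgslk_8C6hn40208', groups = ('fsgoj', 'kt1Pdz11r63.zfsgslk_8C6hn4', '0').
3 groups means each result is a tuple of 3 captured strings — 2 here.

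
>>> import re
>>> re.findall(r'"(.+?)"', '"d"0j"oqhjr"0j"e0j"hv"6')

A non-greedy quantifier consumes as few characters as it can — just enough that the remainder of the pattern still matches from where it stops; whatever follows it matches normally.
`findall` collects group 1 from each match (3 total).

['d', 'oqhjr', 'e0j']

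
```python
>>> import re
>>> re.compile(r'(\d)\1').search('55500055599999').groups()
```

('5',)

The backreference `\1` re-matches whatever the first group consumed, character for character.
`re.search` scans for the first position where the pattern succeeds.
The match spans [0:2] → '55'.
Captured: group 1 = '5'.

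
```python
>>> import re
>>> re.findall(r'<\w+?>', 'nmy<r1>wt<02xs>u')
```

Scanning left to right: at [3:7] → '<r1>'; at [9:15] → '<02xs>'.
`findall` yields the raw match text (2 of them) because the pattern has no groups.

['<r1>', '<02xs>']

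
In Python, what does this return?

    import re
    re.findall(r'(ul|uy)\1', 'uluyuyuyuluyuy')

['uy', 'uy']

After group 1 captures some text, `\1` only succeeds where that same text appears again.
Scanning left to right: at [2:6] match 'uyuy', group 1 = 'uy'; at [10:14] match 'uyuy', group 1 = 'uy'.
With a single group, `findall` returns only what that group captured — 2 items.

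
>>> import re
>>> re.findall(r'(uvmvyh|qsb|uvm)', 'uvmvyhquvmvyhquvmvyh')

['uvmvyh', 'uvmvyh', 'uvmvyh']

Alternation tries branches left to right and keeps the first one that lets the overall match succeed at that position.
One capturing group, so `findall` returns just the captured substring from each match — 3 in all.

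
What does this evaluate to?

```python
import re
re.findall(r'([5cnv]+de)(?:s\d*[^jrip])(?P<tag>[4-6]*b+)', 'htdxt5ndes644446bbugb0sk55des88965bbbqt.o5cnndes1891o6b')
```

The pattern matches one or more of one of [5cnv], then the literal 'de' (captured); then a literal 's', then zero or more of a digit, then any character except [jrip] (non-capturing group); then zero or more of a character in [4-6], then one or more of a literal 'b' (captured as 'tag').
2 groups means each result is a tuple of 2 captured strings — 3 here.

[('5nde', 'b'), ('55de', 'bb'), ('5cnnde', '6b')]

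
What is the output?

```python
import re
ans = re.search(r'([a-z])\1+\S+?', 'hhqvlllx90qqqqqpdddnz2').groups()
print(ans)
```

('h',)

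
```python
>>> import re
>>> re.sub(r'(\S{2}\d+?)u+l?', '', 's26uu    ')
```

'    '

Each match is replaced by ''.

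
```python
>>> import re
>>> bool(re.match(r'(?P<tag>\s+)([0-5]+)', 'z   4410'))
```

False

Pattern: one or more of whitespace (captured as 'tag'); then one or more of a character in [0-5] (captured).
`re.match` only tries the pattern at the start of the string.
Here the pattern fails at index 0, so the call returns None, and `bool(None)` is False.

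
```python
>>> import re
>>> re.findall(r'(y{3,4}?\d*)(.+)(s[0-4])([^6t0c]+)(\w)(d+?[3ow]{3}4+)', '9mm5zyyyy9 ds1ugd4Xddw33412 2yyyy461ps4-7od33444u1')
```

[('yyy', 'y9 d', 's1', 'ugd4X', 'd', 'dw334')]

This matches 3 to 4 of a literal 'y' (lazy), then zero or more of a digit (captured); then one or more of any character (captured); then the literal 's', then a character in [0-4] (captured); then one or more of any character except [6t0c] (captured); then a word character (captured); then one or more of a literal 'd' (lazy), then exactly 3 of one of [3ow], then one or more of a literal '4' (captured).
Walking the string: at [5:25] match 'yyyy9 ds1ugd4Xddw334', groups = ('yyy', 'y9 d', 's1', 'ugd4X', 'd', 'dw334').
6 groups means the one result is a tuple of 6 captured strings — 1 here.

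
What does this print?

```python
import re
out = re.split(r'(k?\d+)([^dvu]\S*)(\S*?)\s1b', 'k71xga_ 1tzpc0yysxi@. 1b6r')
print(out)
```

This matches optionally the literal 'k', then one or more of a digit (captured); then any character except [dvu], then zero or more of a non-whitespace character (captured); then zero or more of a non-whitespace character (lazy) (captured); then whitespace, then the literal '1b'.
Matches to split on: at [8:24] → '1tzpc0yysxi@. 1b'.
`re.split` interleaves the captured-group text with the surrounding fragments.

['k71xga_ ', '1', 'tzpc0yysxi@.', '', '6r']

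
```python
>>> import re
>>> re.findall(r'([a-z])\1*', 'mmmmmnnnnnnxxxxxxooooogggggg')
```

The backreference `\1` re-matches whatever the first group consumed, character for character.
Because there's exactly one group, `findall` drops the full match and keeps group 1 from each hit.

['m', 'n', 'x', 'o', 'g']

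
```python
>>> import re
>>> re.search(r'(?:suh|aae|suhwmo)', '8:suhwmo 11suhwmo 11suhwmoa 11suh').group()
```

'suh'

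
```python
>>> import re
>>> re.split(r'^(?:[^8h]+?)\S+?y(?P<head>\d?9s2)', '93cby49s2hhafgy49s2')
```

Pattern: anchored at the start of the string; then one or more of any character except [8h] (lazy) (non-capturing group); then one or more of a non-whitespace character (lazy); then a literal 'y'; then optionally a digit, then the literal '9s2' (captured as 'head').
Because the quantifier is non-greedy, it stops expanding at the earliest point where the rest of the pattern can succeed.
Matches to split on: at [0:9] → '93cby49s2'.
With a capturing group present, the delimiter's captured portion is kept in the result list.

['', '49s2', 'hhafgy49s2']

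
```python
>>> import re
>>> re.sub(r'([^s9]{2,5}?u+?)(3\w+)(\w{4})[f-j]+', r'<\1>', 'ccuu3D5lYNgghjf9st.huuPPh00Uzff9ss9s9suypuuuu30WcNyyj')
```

The pattern matches 2 to 5 of any character except [s9] (lazy), then one or more of the literal 'u' (lazy) (captured); then the literal '3', then one or more of a word character (captured); then exactly 4 of a word character (captured); then one or more of a character in [f-j].
Matches: at [0:15] → 'ccuu3D5lYNgghjf'; at [38:53] → 'uypuuuu30WcNyyj'.
Each match is replaced using the text its own group 1 captured.

'<ccuu>9st.huuPPh00Uzff9ss9s9s<uypuuuu>'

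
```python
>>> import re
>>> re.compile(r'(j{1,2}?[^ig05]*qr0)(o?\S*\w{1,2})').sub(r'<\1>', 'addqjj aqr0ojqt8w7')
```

Pattern: 1 to 2 of a literal 'j' (lazy), then zero or more of any character except [ig05], then the literal 'qr0' (captured); then optionally the literal 'o', then zero or more of a non-whitespace character, then 1 to 2 of a word character (captured).
Matches: at [4:18] → 'jj aqr0ojqt8w7'.
The replacement refers to a captured group, so each match is rewritten using its own captured text.

'addq<jj aqr0>'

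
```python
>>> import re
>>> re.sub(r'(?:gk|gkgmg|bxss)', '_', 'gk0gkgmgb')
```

'_0_gmgb'

Alternation tries branches left to right and keeps the first one that lets the overall match succeed at that position.
Matches: at [0:2] → 'gk'; at [3:5] → 'gk'.
Each match is replaced by '_'.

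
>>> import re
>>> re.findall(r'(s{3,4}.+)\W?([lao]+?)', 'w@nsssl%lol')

`findall` packs the 2 group values into a tuple for every match.

[('sssl%lo', 'l')]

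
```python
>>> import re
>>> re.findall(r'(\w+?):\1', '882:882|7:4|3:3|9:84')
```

['882', '3']

After group 1 captures some text, `\1` only succeeds where that same text appears again.
Because there's exactly one group, `findall` drops the full match and keeps group 1 from each hit.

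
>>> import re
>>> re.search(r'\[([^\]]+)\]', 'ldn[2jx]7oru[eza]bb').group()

'[2jx]'

The match spans [3:8] → '[2jx]'.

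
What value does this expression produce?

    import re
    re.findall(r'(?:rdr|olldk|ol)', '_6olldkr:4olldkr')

['olldk', 'olldk']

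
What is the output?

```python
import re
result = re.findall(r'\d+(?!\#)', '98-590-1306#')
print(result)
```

['98', '590', '130']

The negative lookahead/lookbehind blocks any match where the forbidden context is present.
Matches: at [0:2] → '98'; at [3:6] → '590'; at [7:10] → '130'.
`findall` yields the raw match text (3 of them) because the pattern has no groups.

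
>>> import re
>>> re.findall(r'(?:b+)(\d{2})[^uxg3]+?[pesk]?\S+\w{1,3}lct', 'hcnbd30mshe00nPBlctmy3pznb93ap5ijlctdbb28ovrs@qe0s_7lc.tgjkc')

`findall` collects group 1 from the one match (1 total).

['93']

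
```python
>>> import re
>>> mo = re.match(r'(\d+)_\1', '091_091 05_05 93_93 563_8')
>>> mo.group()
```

After group 1 captures some text, `\1` only succeeds where that same text appears again.
`re.match` only tries the pattern at the start of the string.
The match spans [0:7] → '091_091'.
Captured: group 1 = '091'.

'091_091'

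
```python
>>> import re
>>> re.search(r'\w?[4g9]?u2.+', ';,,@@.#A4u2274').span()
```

(7, 14)

Pattern: optionally a word character, then optionally one of [4g9], then the literal 'u2'; then one or more of any character.
`search` walks the string left to right and returns the first match it finds.
The match spans [7:14] → 'A4u2274'.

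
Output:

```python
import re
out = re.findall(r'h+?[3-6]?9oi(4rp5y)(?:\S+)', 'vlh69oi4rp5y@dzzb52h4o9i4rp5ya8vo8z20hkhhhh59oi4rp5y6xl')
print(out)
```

['4rp5y']

The pattern matches one or more of a literal 'h' (lazy), then optionally a character in [3-6], then the literal '9oi'; then the literal '4rp', then the literal '5y' (captured); then one or more of a non-whitespace character (non-capturing group).
Matches: at [2:55] match 'h69oi4rp5y@dzzb52h4o9i4rp5ya8vo8z20hkhhhh59oi4rp5y6xl', group 1 = '4rp5y'.
`findall` collects group 1 from the one match (1 total).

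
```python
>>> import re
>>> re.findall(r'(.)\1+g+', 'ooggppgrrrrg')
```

['o', 'p', 'r']

`\1` is not a pattern — it's the concrete string captured by group 1, re-applied verbatim.
One capturing group, so `findall` returns just the captured substring from each match — 3 in all.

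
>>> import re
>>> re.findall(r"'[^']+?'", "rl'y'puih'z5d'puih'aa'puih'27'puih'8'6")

Walking the string: at [2:5] → "'y'"; at [9:14] → "'z5d'"; at [18:22] → "'aa'"; at [26:30] → "'27'"; at [34:37] → "'8'".
No capturing groups, so `findall` returns the 5 full match strings.

["'y'", "'z5d'", "'aa'", "'27'", "'8'"]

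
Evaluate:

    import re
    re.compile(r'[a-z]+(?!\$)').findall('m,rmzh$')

['m', 'rmz']

A negative assertion filters positions out without eating any characters.
No capturing groups, so `findall` returns the 2 full match strings.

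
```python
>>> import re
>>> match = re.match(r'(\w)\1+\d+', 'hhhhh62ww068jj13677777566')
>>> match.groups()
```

A backreference is literal: `\1` must see the identical characters the first group matched.
`re.match` only tries the pattern at the start of the string.
The match spans [0:7] → 'hhhhh62'.
Captured: group 1 = 'h'.

('h',)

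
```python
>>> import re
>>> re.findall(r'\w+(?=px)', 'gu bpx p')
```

The lookaround is zero-width — it requires the adjacent text to match without consuming it, so the asserted text isn't part of the match.
Walking the string: at [3:4] → 'b'.
Since nothing is captured, `findall` lists the 1 matched substring directly.

['b']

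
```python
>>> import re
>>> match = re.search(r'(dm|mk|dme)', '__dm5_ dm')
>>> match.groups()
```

Unlike `match`, `search` isn't anchored — it looks for the pattern anywhere in the string.
The match spans [2:4] → 'dm'.
Captured: group 1 = 'dm'.

('dm',)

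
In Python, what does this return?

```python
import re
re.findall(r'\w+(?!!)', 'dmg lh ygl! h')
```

The negative lookaround is zero-width — it rules out positions where the adjacent text would match, without consuming anything.
With no groups in the pattern, `findall` gives back each whole match — 4 here.

['dmg', 'lh', 'yg', 'h']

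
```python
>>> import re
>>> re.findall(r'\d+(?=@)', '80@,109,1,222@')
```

['80', '222']

Because the assertion is zero-width, the text it checks is not consumed and won't appear in the result.
Walking the string: at [0:2] → '80'; at [10:13] → '222'.
With no groups in the pattern, `findall` gives back each whole match — 2 here.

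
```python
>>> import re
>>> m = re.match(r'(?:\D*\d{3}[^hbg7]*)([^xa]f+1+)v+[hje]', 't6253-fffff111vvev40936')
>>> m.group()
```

't6253-fffff111vve'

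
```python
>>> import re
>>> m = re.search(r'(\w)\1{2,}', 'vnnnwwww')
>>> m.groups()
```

('n',)

A backreference is literal: `\1` must see the identical characters the first group matched.
`re.search` tries every starting position until one works.
The match spans [1:4] → 'nnn'.
Captured: group 1 = 'n'.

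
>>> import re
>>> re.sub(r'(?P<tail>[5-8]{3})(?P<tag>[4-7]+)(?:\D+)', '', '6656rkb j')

''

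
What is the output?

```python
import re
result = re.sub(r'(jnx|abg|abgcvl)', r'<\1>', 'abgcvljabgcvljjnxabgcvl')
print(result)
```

<abg>cvlj<abg>cvlj<jnx><abg>cvl

Alternation isn't longest-match — the leftmost alternative that fits at this position is chosen.
Matches: at [0:3] → 'abg'; at [7:10] → 'abg'; at [14:17] → 'jnx'; at [17:20] → 'abg'.
The replacement refers to a captured group, so each match is rewritten using its own captured text.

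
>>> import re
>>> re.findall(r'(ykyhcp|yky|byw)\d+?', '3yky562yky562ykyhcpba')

Matches: at [1:5] match 'yky5', group 1 = 'yky'; at [7:11] match 'yky5', group 1 = 'yky'.
`findall` collects group 1 from each match (2 total).

['yky', 'yky']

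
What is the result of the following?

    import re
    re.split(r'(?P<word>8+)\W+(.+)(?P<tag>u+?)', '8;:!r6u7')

['', '8', 'r6', 'u', '7']

The pattern matches one or more of a literal '8' (captured as 'word'); then one or more of a non-word character; then one or more of any character (captured); then one or more of a literal 'u' (lazy) (captured as 'tag').
Because the pattern has a capturing group, `split` also inserts each captured text between the pieces.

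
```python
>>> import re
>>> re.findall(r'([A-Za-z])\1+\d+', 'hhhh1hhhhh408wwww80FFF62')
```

['h', 'h', 'w', 'F']

The backreference `\1` re-matches whatever the first group consumed, character for character.
Because there's exactly one group, `findall` drops the full match and keeps group 1 from each hit.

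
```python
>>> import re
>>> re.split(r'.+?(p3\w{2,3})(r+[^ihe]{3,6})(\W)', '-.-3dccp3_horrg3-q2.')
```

['', 'p3_ho', 'rrg3-q2', '.', '']

The pattern matches one or more of any character (lazy); then the literal 'p3', then 2 to 3 of a word character (captured); then one or more of the literal 'r', then 3 to 6 of any character except [ihe] (captured); then a non-word character (captured).
With a capturing group present, the delimiter's captured portion is kept in the result list.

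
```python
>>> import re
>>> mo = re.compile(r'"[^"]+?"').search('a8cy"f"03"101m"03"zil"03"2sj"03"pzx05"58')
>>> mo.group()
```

'"f"'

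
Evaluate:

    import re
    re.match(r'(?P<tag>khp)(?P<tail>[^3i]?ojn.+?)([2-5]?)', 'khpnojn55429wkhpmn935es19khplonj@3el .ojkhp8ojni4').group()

'khpnojn55'

`match` is anchored at position 0; if the pattern doesn't fit there, it returns None.
The match spans [0:9] → 'khpnojn55'.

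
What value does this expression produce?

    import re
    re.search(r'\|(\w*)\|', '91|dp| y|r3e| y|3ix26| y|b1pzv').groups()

('dp',)

`search` walks the string left to right and returns the first match it finds.
The match spans [2:6] → '|dp|'.
Captured: group 1 = 'dp'.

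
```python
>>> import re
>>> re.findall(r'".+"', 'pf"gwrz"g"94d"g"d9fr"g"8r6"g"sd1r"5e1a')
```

['"gwrz"g"94d"g"d9fr"g"8r6"g"sd1r"']

Walking the string: at [2:34] → '"gwrz"g"94d"g"d9fr"g"8r6"g"sd1r"'.
`findall` yields the raw match text (1 of them) because the pattern has no groups.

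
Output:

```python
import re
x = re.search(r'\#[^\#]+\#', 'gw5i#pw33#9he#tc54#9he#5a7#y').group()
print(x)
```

`re.search` tries every starting position until one works.
The match spans [4:10] → '#pw33#'.

#pw33#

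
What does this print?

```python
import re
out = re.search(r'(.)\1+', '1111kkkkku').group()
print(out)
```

After group 1 captures some text, `\1` only succeeds where that same text appears again.
The match spans [0:4] → '1111'.

1111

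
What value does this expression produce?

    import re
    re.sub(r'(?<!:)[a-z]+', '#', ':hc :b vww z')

':h# :b # #'

The negative lookaround is zero-width — it rules out positions where the adjacent text would match, without consuming anything.
`sub` substitutes '#' at each match site.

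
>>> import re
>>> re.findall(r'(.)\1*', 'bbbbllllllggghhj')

['b', 'l', 'g', 'h', 'j']

After group 1 captures some text, `\1` only succeeds where that same text appears again.
Walking the string: at [0:4] match 'bbbb', group 1 = 'b'; at [4:10] match 'llllll', group 1 = 'l'; at [10:13] match 'ggg', group 1 = 'g'; at [13:15] match 'hh', group 1 = 'h'; at [15:16] match 'j', group 1 = 'j'.
With a single group, `findall` returns only what that group captured — 5 items.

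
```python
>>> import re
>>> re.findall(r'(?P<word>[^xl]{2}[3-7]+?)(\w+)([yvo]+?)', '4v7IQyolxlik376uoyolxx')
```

[('4v7', 'IQyolxlik376uoy', 'o')]

The pattern matches exactly 2 of any character except [xl], then one or more of a character in [3-7] (lazy) (captured as 'word'); then one or more of a word character (captured); then one or more of one of [yvo] (lazy) (captured).
Walking the string: at [0:19] match '4v7IQyolxlik376uoyo', groups = ('4v7', 'IQyolxlik376uoy', 'o').
With 3 capturing groups, `findall` returns a 3-tuple per match.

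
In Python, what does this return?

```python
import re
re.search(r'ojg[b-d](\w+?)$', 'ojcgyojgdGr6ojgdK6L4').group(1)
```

'Gr6ojgdK6L4'

Pattern: the literal 'ojg', then a character in [b-d]; then one or more of a word character (lazy) (captured); then anchored at the end.
`re.search` tries every starting position until one works.
The match spans [5:20] → 'ojgdGr6ojgdK6L4'.
Captured: group 1 = 'Gr6ojgdK6L4'.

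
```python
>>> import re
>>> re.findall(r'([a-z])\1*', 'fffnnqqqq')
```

A backreference is literal: `\1` must see the identical characters the first group matched.
Scanning left to right: at [0:3] match 'fff', group 1 = 'f'; at [3:5] match 'nn', group 1 = 'n'; at [5:9] match 'qqqq', group 1 = 'q'.
One capturing group, so `findall` returns just the captured substring from each match — 3 in all.

['f', 'n', 'q']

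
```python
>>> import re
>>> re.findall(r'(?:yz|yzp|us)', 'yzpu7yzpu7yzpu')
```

Alternation tries branches left to right and keeps the first one that lets the overall match succeed at that position.
`findall` yields the raw match text (3 of them) because the pattern has no groups.

['yz', 'yz', 'yz']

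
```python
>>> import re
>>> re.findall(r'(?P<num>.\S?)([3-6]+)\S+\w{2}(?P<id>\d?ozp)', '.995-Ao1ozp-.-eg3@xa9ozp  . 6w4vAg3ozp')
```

Pattern: any character, then optionally a non-whitespace character (captured as 'num'); then one or more of a character in [3-6] (captured); then one or more of a non-whitespace character, then exactly 2 of a word character; then optionally a digit, then the literal 'ozp' (captured as 'id').
Scanning left to right: at [1:24] match '995-Ao1ozp-.-eg3@xa9ozp', groups = ('99', '5', 'ozp'); at [27:38] match ' 6w4vAg3ozp', groups = (' ', '6', 'ozp').
Multiple groups make `findall` return tuples — one 3-tuple for each match.

[('99', '5', 'ozp'), (' ', '6', 'ozp')]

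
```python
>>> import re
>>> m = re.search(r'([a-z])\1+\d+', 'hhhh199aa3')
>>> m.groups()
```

('h',)

After group 1 captures some text, `\1` only succeeds where that same text appears again.
`search` walks the string left to right and returns the first match it finds.
The match spans [0:7] → 'hhhh199'.
Captured: group 1 = 'h'.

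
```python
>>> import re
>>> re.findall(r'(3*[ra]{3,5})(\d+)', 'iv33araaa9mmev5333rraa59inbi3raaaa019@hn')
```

Multiple groups make `findall` return tuples — one 2-tuple for each match.

[('33araaa', '9'), ('333rraa', '59'), ('3raaaa', '019')]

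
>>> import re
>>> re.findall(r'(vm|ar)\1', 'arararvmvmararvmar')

`\1` has to match the exact text group 1 already captured.
`findall` collects group 1 from each match (3 total).

['ar', 'vm', 'ar']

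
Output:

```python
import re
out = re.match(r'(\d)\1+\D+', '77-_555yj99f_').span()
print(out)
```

`re.match` won't scan ahead — the pattern has to work from the very first character.
The match spans [0:4] → '77-_'.

(0, 4)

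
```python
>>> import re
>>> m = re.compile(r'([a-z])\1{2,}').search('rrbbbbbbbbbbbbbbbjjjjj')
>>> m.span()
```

`\1` has to match the exact text group 1 already captured.
`re.search` scans for the first position where the pattern succeeds.
The match spans [2:17] → 'bbbbbbbbbbbbbbb'.
Captured: group 1 = 'b'.

(2, 17)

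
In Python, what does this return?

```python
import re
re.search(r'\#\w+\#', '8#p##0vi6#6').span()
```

(1, 4)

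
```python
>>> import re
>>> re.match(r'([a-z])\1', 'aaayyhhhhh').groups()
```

The match spans [0:2] → 'aa'.
Captured: group 1 = 'a'.

('a',)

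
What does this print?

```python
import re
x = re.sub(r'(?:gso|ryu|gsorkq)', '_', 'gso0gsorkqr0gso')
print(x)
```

Alternation tries branches left to right and keeps the first one that lets the overall match succeed at that position.
Matches: at [0:3] → 'gso'; at [4:7] → 'gso'; at [12:15] → 'gso'.
Each match is replaced by '_'.

_0_rkqr0_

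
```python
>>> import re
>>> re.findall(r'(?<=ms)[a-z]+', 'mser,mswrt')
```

['er', 'wrt']

The lookaround is zero-width — it requires the adjacent text to match without consuming it, so the asserted text isn't part of the match.
`findall` yields the raw match text (2 of them) because the pattern has no groups.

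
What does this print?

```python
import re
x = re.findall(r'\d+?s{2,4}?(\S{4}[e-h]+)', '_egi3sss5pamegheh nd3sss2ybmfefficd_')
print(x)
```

['5pamegheh', '2ybmfeff']

The pattern matches one or more of a digit (lazy), then 2 to 4 of a literal 's' (lazy); then exactly 4 of a non-whitespace character, then one or more of a character in [e-h] (captured).
With a single group, `findall` returns only what that group captured — 2 items.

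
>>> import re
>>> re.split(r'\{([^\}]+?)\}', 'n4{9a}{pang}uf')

['n4', '9a', '', 'pang', 'uf']

Matches to split on: at [2:6] → '{9a}'; at [6:12] → '{pang}'.
With a capturing group present, the delimiter's captured portion is kept in the result list.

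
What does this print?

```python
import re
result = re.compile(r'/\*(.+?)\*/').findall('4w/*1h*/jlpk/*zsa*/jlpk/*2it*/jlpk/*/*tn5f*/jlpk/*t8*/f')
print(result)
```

['1h', 'zsa', '2it', '/*tn5f', 't8']

Because there's exactly one group, `findall` drops the full match and keeps group 1 from each hit.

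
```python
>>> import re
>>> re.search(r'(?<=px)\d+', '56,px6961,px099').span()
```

(5, 9)

Because the assertion is zero-width, the text it checks is not consumed and won't appear in the result.
`search` walks the string left to right and returns the first match it finds.
The match spans [5:9] → '6961'.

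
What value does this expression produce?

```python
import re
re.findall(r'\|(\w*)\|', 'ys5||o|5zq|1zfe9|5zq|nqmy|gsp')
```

Walking the string: at [3:5] match '||', group 1 = ''; at [6:11] match '|5zq|', group 1 = '5zq'; at [16:21] match '|5zq|', group 1 = '5zq'.
One capturing group, so `findall` returns just the captured substring from each match — 3 in all.

['', '5zq', '5zq']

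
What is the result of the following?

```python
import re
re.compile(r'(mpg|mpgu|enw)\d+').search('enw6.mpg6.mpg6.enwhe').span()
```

(0, 4)

`re.search` scans for the first position where the pattern succeeds.
The match spans [0:4] → 'enw6'.
Captured: group 1 = 'enw'.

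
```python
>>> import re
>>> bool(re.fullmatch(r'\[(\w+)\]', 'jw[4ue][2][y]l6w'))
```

False

`re.fullmatch` requires the pattern to consume the entire string.
Here the string isn't matched end-to-end, so the call returns None, and `bool(None)` is False.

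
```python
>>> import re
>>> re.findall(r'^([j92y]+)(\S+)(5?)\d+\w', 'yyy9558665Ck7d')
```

Pattern: anchored at the start of the string; then one or more of one of [j92y] (captured); then one or more of a non-whitespace character (captured); then optionally a literal '5' (captured); then one or more of a digit, then a word character.
Matches: at [0:14] match 'yyy9558665Ck7d', groups = ('yyy9', '558665Ck', '').
Multiple groups make `findall` return tuples — one 3-tuple for the one match.

[('yyy9', '558665Ck', '')]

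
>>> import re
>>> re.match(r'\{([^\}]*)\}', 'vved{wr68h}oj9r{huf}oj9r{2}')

None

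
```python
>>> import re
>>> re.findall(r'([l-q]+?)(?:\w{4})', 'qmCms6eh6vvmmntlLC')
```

This matches one or more of a character in [l-q] (lazy) (captured); then exactly 4 of a word character (non-capturing group).
Lazy quantifiers expand one character at a time until the remainder of the pattern can match.
Matches: at [0:5] match 'qmCms', group 1 = 'q'; at [11:16] match 'mmntl', group 1 = 'm'.
One capturing group, so `findall` returns just the captured substring from each match — 2 in all.

['q', 'm']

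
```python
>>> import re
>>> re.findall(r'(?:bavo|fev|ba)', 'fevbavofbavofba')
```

['fev', 'bavo', 'bavo', 'ba']

Branches in `(...|...)` are attempted left-to-right; the first branch that allows the whole pattern to succeed is taken.
With no groups in the pattern, `findall` gives back each whole match — 4 here.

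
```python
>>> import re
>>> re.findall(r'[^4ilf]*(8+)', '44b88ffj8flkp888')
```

['8', '8', '8']

Pattern: zero or more of any character except [4ilf]; then one or more of a literal '8' (captured).
Walking the string: at [2:5] match 'b88', group 1 = '8'; at [7:9] match 'j8', group 1 = '8'; at [11:16] match 'kp888', group 1 = '8'.
`findall` collects group 1 from each match (3 total).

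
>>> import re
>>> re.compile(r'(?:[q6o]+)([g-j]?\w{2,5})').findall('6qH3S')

['H3S']

Because there's exactly one group, `findall` drops the full match and keeps group 1 from the one hit.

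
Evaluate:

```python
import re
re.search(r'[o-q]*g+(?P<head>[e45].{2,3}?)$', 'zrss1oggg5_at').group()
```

'oggg5_at'

The match spans [5:13] → 'oggg5_at'.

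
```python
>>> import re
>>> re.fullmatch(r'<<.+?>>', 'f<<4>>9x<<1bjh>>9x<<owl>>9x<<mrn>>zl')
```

None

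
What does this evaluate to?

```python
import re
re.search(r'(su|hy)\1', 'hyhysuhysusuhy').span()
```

`\1` is not a pattern — it's the concrete string captured by group 1, re-applied verbatim.
`re.search` tries every starting position until one works.
The match spans [0:4] → 'hyhy'.
Captured: group 1 = 'hy'.

(0, 4)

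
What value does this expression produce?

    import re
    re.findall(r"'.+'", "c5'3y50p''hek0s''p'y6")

With no groups in the pattern, `findall` gives back each whole match — 1 here.

["'3y50p''hek0s''p'"]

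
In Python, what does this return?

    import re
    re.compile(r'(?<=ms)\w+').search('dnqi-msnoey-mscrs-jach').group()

'noey'

The lookaround is zero-width — it requires the adjacent text to match without consuming it, so the asserted text isn't part of the match.
Unlike `match`, `search` isn't anchored — it looks for the pattern anywhere in the string.
The match spans [7:11] → 'noey'.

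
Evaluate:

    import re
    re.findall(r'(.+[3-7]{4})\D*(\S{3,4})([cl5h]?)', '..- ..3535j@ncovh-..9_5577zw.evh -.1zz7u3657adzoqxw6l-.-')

Multiple groups make `findall` return tuples — one 3-tuple for the one match.

[('..- ..3535j@ncovh-..9_5577zw.evh -.1zz7u3657', '6l-.', '')]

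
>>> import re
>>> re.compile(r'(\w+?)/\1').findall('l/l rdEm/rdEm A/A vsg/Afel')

['l', 'rdEm', 'A']

The backreference `\1` re-matches whatever the first group consumed, character for character.
Scanning left to right: at [0:3] match 'l/l', group 1 = 'l'; at [4:13] match 'rdEm/rdEm', group 1 = 'rdEm'; at [14:17] match 'A/A', group 1 = 'A'.
`findall` collects group 1 from each match (3 total).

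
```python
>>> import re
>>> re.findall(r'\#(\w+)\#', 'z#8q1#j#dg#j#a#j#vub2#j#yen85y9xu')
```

['8q1', 'dg', 'a', 'vub2']

`findall` collects group 1 from each match (4 total).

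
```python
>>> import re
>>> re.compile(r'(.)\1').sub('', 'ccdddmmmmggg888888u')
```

'dgu'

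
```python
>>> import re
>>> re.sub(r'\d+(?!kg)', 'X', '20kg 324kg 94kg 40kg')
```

'X0kg X4kg X4kg X0kg'

Because the assertion is negative and zero-width, positions next to the forbidden text are skipped.
`sub` substitutes 'X' at each match site.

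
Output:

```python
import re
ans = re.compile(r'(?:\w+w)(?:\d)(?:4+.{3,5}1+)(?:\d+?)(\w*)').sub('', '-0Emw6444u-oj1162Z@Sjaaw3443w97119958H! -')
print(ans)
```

-@! -

Pattern: one or more of a word character, then the literal 'w' (non-capturing group); then a digit (non-capturing group); then one or more of the literal '4', then 3 to 5 of any character, then one or more of the literal '1' (non-capturing group); then one or more of a digit (lazy) (non-capturing group); then zero or more of a word character (captured).
Matches: at [1:18] → '0Emw6444u-oj1162Z'; at [19:38] → 'Sjaaw3443w97119958H'.
Every occurrence is swapped for ''.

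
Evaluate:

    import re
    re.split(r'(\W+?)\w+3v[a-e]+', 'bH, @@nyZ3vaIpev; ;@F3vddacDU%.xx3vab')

This matches one or more of a non-word character (lazy) (captured); then one or more of a word character, then the literal '3v'; then one or more of a character in [a-e].
Matches to split on: at [2:12] → ', @@nyZ3va'; at [16:27] → '; ;@F3vddac'; at [29:37] → '%.xx3vab'.
Because the pattern has a capturing group, `split` also inserts each captured text between the pieces.

['bH', ', @@', 'Ipev', '; ;@', 'DU', '%.', '']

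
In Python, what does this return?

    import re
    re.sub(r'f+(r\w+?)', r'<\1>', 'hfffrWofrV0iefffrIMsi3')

Pattern: one or more of a literal 'f'; then the literal 'r', then one or more of a word character (lazy) (captured).
Matches: at [1:6] → 'fffrW'; at [7:10] → 'frV'; at [13:18] → 'fffrI'.
The replacement refers to a captured group, so each match is rewritten using its own captured text.

'h<rW>o<rV>0ie<rI>Msi3'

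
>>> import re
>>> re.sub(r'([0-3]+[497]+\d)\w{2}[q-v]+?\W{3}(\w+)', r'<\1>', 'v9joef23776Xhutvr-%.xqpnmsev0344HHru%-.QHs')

'v9joef<23776>%-.QHs'

Pattern: one or more of a character in [0-3], then one or more of one of [497], then a digit (captured); then exactly 2 of a word character, then one or more of a character in [q-v] (lazy), then exactly 3 of a non-word character; then one or more of a word character (captured).
`\1` in the replacement pulls in group 1's text for each match.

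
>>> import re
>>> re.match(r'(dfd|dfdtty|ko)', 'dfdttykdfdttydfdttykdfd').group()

`re.match` only tries the pattern at the start of the string.
The match spans [0:3] → 'dfd'.

'dfd'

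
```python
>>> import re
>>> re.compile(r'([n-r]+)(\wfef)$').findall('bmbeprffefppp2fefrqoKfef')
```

[('rqo', 'Kfef')]

This matches one or more of a character in [n-r] (captured); then a word character, then the literal 'fef' (captured); then anchored at the end.
Multiple groups make `findall` return tuples — one 2-tuple for the one match.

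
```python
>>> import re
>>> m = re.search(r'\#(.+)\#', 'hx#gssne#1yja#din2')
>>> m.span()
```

Unlike `match`, `search` isn't anchored — it looks for the pattern anywhere in the string.
The match spans [2:14] → '#gssne#1yja#'.
Captured: group 1 = 'gssne#1yja'.

(2, 14)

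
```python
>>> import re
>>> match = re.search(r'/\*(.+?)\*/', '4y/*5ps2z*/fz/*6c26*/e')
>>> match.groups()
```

Lazy quantifiers expand one character at a time until the remainder of the pattern can match.
`search` walks the string left to right and returns the first match it finds.
The match spans [2:11] → '/*5ps2z*/'.
Captured: group 1 = '5ps2z'.

('5ps2z',)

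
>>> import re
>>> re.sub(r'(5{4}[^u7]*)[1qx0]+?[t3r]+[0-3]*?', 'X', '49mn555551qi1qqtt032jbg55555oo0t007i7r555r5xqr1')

The pattern matches exactly 4 of the literal '5', then zero or more of any character except [u7] (captured); then one or more of one of [1qx0] (lazy), then one or more of one of [t3r]; then zero or more of a character in [0-3] (lazy).
Matches: at [4:32] → '555551qi1qqtt032jbg55555oo0t'.
`sub` substitutes 'X' at each match site.

'49mnX007i7r555r5xqr1'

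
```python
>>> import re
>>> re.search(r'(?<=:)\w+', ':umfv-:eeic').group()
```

'umfv'

Lookahead/lookbehind check context without consuming it, so the matched span excludes the asserted characters.
`re.search` scans for the first position where the pattern succeeds.
The match spans [1:5] → 'umfv'.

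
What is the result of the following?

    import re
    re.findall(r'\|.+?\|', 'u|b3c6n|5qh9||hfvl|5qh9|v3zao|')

Walking the string: at [1:8] → '|b3c6n|'; at [12:19] → '||hfvl|'; at [23:30] → '|v3zao|'.
Since nothing is captured, `findall` lists the 3 matched substrings directly.

['|b3c6n|', '||hfvl|', '|v3zao|']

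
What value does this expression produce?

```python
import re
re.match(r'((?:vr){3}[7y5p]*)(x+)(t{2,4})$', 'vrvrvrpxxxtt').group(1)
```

The pattern matches the literal 'vr' repeated 3 times, then zero or more of one of [7y5p] (captured); then one or more of a literal 'x' (captured); then 2 to 4 of a literal 't' (captured); then anchored at the end.
`re.match` only tries the pattern at the start of the string.
The match spans [0:12] → 'vrvrvrpxxxtt'.
Captured: group 1 = 'vrvrvrp', group 2 = 'xxx', group 3 = 'tt'.

'vrvrvrp'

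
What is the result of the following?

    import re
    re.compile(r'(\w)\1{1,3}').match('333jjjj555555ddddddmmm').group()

'333'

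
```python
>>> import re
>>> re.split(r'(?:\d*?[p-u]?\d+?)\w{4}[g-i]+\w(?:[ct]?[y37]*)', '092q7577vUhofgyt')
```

The pattern matches zero or more of a digit (lazy), then optionally a character in [p-u], then one or more of a digit (lazy) (non-capturing group); then exactly 4 of a word character, then one or more of a character in [g-i], then a word character; then optionally one of [ct], then zero or more of one of [y37] (non-capturing group).
Matches to split on: at [0:12] → '092q7577vUho'.
`split` removes every match and returns the 2 fragments in between.

['', 'fgyt']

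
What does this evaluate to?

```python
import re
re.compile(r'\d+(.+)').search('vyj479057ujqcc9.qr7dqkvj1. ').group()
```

'479057ujqcc9.qr7dqkvj1. '

The pattern matches one or more of a digit; then one or more of any character (captured).
`re.search` scans for the first position where the pattern succeeds.
The match spans [3:27] → '479057ujqcc9.qr7dqkvj1. '.
Captured: group 1 = 'ujqcc9.qr7dqkvj1. '.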